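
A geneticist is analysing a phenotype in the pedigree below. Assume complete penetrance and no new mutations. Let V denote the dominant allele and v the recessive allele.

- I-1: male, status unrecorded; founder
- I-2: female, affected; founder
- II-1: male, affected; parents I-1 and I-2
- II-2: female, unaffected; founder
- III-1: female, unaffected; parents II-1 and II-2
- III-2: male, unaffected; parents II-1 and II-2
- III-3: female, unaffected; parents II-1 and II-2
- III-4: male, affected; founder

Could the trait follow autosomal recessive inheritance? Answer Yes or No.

Yes

A consistent assignment under autosomal recessive exists: I-1 Vv, I-2 vv, II-1 vv, II-2 VV, III-1 Vv, III-2 Vv, III-3 Vv, III-4 vv.
In this assignment every recorded phenotype matches its genotype and every non-founder's genotype is obtainable from its parents' genotypes, so the pedigree is consistent.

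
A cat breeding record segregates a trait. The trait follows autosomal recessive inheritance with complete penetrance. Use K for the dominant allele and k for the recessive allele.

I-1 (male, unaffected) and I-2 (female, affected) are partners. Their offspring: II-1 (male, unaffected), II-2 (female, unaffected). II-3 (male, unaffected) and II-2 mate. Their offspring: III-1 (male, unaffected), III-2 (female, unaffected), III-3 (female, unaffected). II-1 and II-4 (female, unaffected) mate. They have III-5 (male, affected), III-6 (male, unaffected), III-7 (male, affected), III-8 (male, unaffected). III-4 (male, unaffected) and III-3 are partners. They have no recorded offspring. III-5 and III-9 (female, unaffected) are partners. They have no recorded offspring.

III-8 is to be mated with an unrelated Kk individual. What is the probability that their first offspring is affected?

II-1 is unaffected so carries K and received k from I-2 (kk), so II-1 is Kk.
II-4 is unaffected so carries K and passed k to III-5 (kk), so II-4 is Kk.
III-8 is an unaffected offspring of II-1 (Kk) × II-4 (Kk), whose cross gives 1/4 KK : 1/2 Kk : 1/4 kk; conditioning on being unaffected, III-8 is KK with probability 1/3, Kk with probability 2/3.
Summing over parental genotype combinations, P(offspring is affected) = 2/3·1/4 = 1/6.

1/6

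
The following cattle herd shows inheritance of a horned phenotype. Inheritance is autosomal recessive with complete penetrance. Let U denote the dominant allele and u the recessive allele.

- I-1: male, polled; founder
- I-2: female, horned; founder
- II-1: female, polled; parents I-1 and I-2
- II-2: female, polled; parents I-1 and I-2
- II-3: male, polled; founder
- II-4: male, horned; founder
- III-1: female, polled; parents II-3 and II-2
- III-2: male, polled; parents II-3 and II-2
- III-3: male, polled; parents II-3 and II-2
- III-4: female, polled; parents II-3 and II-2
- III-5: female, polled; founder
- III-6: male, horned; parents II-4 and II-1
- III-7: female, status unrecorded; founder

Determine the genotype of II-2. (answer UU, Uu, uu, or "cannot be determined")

Uu

From phenotype alone, II-2 is UU or Uu.
II-2 is polled so carries U and received u from I-2 (uu), so II-2 is Uu.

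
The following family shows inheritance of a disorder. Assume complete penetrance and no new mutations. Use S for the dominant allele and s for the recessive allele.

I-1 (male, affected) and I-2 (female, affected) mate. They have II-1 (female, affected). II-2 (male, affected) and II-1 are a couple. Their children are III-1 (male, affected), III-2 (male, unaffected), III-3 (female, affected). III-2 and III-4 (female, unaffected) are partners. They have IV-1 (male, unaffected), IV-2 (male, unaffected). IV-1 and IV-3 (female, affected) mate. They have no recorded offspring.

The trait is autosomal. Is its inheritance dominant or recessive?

dominant

II-2 and II-1 are both affected yet have an unaffected child III-2. Under a recessive model two affected parents are homozygous and every child would be affected, so the trait cannot be recessive.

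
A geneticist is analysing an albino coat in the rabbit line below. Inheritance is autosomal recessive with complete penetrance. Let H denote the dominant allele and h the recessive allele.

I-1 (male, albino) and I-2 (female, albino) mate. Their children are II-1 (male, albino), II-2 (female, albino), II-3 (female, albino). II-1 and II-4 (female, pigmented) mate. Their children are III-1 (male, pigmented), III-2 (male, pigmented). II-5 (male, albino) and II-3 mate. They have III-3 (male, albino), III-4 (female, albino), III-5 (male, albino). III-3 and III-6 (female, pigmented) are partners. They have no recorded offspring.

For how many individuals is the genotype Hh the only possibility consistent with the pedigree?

Obligate heterozygotes: III-1 is pigmented so carries H and received h from II-1 (hh), so III-1 is Hh; III-2 is pigmented so carries H and received h from II-1 (hh), so III-2 is Hh.
Every other individual is either homozygous by phenotype or has at least one consistent homozygous assignment, so the count is 2.

2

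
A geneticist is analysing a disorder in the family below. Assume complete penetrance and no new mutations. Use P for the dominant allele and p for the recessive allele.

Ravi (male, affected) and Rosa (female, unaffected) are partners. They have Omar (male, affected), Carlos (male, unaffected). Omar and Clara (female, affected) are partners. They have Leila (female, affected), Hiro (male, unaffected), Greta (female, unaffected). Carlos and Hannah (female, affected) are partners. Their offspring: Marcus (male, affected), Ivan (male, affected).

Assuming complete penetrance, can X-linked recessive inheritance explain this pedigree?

Under X-linked recessive, Hiro (unaffected, male) cannot arise from Omar (affected) × Clara (affected).

No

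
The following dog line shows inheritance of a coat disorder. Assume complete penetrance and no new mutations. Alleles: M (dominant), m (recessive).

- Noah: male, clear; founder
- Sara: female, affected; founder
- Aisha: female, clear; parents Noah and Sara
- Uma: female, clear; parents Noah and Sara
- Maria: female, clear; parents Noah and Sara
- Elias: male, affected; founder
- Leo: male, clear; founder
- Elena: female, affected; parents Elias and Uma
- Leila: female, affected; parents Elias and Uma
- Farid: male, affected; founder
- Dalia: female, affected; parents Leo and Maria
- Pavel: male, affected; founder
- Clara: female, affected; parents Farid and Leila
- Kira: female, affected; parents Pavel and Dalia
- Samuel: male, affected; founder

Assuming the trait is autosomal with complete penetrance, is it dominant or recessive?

recessive

Leo and Maria are both clear yet have an affected child Dalia. Under dominance, an affected child requires at least one affected parent, so the trait cannot be dominant.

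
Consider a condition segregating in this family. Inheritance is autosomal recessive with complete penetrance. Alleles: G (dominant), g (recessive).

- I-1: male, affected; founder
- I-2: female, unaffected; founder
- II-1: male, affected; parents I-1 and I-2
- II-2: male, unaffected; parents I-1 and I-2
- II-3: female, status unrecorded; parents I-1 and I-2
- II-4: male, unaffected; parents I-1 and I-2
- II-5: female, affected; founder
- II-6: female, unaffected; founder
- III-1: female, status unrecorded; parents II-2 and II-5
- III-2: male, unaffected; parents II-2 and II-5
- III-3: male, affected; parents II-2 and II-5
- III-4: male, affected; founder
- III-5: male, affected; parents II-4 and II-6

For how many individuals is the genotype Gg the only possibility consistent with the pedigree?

5

Obligate heterozygotes: I-2 is unaffected so carries G and passed g to II-1 (gg), so I-2 is Gg; II-2 is unaffected so carries G and received g from I-1 (gg), so II-2 is Gg; II-4 is unaffected so carries G and received g from I-1 (gg), so II-4 is Gg; II-6 is unaffected so carries G and passed g to III-5 (gg), so II-6 is Gg; III-2 is unaffected so carries G and received g from II-5 (gg), so III-2 is Gg.
Every other individual is either homozygous by phenotype or has at least one consistent homozygous assignment, so the count is 5.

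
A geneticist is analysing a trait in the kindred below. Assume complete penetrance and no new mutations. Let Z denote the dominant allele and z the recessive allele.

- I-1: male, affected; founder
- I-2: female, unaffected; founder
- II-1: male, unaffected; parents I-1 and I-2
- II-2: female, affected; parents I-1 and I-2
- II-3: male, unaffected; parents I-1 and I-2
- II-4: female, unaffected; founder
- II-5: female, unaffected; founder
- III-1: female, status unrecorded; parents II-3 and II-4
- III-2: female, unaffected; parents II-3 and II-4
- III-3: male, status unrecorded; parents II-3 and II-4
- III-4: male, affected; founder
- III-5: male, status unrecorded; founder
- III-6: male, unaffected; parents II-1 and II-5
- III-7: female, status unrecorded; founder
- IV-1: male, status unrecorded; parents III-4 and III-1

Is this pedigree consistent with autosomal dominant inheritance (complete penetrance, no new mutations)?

A consistent assignment under autosomal dominant exists: I-1 Zz, I-2 zz, II-1 zz, II-2 Zz, II-3 zz, II-4 zz, II-5 zz, III-1 zz, III-2 zz, III-3 zz, III-4 ZZ, III-5 ZZ, III-6 zz, III-7 ZZ, IV-1 Zz.
In this assignment every recorded phenotype matches its genotype and every non-founder's genotype is obtainable from its parents' genotypes, so the pedigree is consistent.

Yes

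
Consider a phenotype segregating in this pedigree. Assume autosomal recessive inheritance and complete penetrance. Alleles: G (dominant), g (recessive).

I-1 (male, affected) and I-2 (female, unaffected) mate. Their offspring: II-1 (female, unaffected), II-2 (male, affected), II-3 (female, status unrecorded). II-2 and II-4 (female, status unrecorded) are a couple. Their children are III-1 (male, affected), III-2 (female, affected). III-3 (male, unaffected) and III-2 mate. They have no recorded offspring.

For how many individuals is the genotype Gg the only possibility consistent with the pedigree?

Obligate heterozygotes: I-2 is unaffected so carries G and passed g to II-2 (gg), so I-2 is Gg; II-1 is unaffected so carries G and received g from I-1 (gg), so II-1 is Gg.
Every other individual is either homozygous by phenotype or has at least one consistent homozygous assignment, so the count is 2.

2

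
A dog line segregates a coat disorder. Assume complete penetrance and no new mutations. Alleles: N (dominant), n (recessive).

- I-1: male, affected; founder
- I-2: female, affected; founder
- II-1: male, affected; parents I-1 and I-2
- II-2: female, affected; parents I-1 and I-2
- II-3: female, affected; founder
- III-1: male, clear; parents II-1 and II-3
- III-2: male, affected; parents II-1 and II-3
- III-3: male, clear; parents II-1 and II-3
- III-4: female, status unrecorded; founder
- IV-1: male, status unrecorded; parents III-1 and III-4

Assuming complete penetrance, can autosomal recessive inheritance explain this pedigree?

No

Under autosomal recessive, III-1 (clear, male) cannot arise from II-1 (affected) × II-3 (affected).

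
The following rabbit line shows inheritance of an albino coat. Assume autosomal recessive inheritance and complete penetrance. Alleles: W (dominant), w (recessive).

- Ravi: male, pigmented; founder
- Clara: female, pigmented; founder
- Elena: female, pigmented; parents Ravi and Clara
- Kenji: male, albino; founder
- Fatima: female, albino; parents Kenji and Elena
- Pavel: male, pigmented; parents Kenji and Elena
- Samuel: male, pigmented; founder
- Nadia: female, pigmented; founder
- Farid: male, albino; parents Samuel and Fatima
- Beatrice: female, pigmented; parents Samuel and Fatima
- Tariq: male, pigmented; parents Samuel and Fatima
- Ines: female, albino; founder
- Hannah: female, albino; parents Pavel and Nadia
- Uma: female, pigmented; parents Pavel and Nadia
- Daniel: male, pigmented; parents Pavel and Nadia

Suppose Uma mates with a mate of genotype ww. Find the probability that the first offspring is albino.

1/3

Pavel is pigmented so carries W and received w from Kenji (ww), so Pavel is Ww.
Nadia is pigmented so carries W and passed w to Hannah (ww), so Nadia is Ww.
Uma is a pigmented offspring of Pavel (Ww) × Nadia (Ww), whose cross gives 1/4 WW : 1/2 Ww : 1/4 ww; conditioning on being pigmented, Uma is WW with probability 1/3, Ww with probability 2/3.
Summing over parental genotype combinations, P(offspring is albino) = 2/3·1/2 = 1/3.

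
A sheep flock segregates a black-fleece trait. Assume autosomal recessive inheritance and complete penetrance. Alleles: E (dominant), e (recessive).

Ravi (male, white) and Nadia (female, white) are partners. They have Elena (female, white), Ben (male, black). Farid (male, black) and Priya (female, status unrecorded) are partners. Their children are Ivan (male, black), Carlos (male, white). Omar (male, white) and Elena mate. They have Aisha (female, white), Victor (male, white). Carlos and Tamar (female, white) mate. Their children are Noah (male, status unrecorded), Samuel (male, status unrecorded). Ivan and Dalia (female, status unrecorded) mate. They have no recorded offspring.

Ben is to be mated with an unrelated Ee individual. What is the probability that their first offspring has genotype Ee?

1/2

Ben is black, so Ben is ee.
The cross gives 1/2 Ee : 1/2 ee, so P(offspring has genotype Ee) = 1/2.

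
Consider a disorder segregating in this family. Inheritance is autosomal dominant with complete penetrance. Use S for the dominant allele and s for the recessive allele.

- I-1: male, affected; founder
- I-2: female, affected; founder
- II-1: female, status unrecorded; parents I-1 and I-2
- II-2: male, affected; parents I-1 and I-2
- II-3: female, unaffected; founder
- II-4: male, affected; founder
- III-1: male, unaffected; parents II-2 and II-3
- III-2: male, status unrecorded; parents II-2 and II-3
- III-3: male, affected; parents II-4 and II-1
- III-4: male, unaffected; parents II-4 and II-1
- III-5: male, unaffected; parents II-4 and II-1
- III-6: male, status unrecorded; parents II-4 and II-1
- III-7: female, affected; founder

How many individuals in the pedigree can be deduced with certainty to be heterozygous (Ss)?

Obligate heterozygotes: II-2 is affected so carries S and passed s to III-1 (ss), so II-2 is Ss; II-4 is affected so carries S and passed s to III-4 (ss), so II-4 is Ss.
Every other individual is either homozygous by phenotype or has at least one consistent homozygous assignment, so the count is 2.

2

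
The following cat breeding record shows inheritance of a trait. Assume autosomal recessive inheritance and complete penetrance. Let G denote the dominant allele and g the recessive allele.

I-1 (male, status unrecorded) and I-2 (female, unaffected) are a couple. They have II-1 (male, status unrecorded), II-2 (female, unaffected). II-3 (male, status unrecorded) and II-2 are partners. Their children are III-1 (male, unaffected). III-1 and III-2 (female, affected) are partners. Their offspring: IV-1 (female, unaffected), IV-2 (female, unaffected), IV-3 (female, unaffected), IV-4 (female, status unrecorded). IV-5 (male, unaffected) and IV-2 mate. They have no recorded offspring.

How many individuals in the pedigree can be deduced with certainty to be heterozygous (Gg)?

Obligate heterozygotes: IV-1 is unaffected so carries G and received g from III-2 (gg), so IV-1 is Gg; IV-2 is unaffected so carries G and received g from III-2 (gg), so IV-2 is Gg; IV-3 is unaffected so carries G and received g from III-2 (gg), so IV-3 is Gg.
Every other individual is either homozygous by phenotype or has at least one consistent homozygous assignment, so the count is 3.

3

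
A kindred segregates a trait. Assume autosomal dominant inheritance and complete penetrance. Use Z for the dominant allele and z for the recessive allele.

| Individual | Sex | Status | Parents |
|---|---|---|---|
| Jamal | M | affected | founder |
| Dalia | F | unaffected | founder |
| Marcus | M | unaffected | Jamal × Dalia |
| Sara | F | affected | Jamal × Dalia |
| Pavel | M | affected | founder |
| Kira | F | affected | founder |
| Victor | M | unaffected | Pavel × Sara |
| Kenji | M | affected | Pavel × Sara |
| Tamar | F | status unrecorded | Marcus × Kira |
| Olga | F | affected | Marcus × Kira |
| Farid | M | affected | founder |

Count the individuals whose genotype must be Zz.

4

Obligate heterozygotes: Jamal is affected so carries Z and passed z to Marcus (zz), so Jamal is Zz; Sara is affected so carries Z and received z from Dalia (zz), so Sara is Zz; Pavel is affected so carries Z and passed z to Victor (zz), so Pavel is Zz; Olga is affected so carries Z and received z from Marcus (zz), so Olga is Zz.
Every other individual is either homozygous by phenotype or has at least one consistent homozygous assignment, so the count is 4.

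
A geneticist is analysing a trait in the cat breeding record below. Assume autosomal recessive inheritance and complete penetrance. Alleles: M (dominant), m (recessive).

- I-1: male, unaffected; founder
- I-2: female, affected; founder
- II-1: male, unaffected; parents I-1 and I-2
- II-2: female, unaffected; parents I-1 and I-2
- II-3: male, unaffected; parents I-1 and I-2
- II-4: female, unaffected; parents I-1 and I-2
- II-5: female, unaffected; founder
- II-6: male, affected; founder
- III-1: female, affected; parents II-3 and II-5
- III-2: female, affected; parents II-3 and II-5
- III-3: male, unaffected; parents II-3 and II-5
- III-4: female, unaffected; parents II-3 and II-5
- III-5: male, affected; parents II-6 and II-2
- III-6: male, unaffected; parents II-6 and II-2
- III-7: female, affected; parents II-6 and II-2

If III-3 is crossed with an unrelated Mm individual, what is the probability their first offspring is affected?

1/6

II-3 is unaffected so carries M and received m from I-2 (mm), so II-3 is Mm.
II-5 is unaffected so carries M and passed m to III-1 (mm), so II-5 is Mm.
III-3 is an unaffected offspring of II-3 (Mm) × II-5 (Mm), whose cross gives 1/4 MM : 1/2 Mm : 1/4 mm; conditioning on being unaffected, III-3 is MM with probability 1/3, Mm with probability 2/3.
Summing over parental genotype combinations, P(offspring is affected) = 2/3·1/4 = 1/6.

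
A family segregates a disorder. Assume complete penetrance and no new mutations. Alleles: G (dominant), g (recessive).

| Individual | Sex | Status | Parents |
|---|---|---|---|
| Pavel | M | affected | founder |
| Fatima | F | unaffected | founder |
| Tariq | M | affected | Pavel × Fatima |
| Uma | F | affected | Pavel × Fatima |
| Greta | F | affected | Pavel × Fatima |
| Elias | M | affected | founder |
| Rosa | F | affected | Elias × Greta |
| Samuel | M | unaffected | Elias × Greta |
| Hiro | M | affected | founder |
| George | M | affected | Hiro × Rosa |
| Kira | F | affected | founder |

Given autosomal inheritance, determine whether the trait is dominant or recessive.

dominant

Elias and Greta are both affected yet have an unaffected child Samuel. Under a recessive model two affected parents are homozygous and every child would be affected, so the trait cannot be recessive.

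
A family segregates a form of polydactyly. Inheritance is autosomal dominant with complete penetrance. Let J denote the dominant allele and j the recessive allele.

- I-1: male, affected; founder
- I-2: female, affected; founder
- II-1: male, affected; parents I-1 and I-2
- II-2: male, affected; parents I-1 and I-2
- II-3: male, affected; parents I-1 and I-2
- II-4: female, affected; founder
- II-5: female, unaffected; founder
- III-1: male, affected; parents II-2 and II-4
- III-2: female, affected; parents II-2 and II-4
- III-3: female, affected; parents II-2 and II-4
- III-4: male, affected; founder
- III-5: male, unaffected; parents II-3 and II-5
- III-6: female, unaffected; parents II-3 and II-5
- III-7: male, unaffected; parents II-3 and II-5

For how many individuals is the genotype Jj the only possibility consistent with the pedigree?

Obligate heterozygotes: II-3 is affected so carries J and passed j to III-5 (jj), so II-3 is Jj.
Every other individual is either homozygous by phenotype or has at least one consistent homozygous assignment, so the count is 1.

1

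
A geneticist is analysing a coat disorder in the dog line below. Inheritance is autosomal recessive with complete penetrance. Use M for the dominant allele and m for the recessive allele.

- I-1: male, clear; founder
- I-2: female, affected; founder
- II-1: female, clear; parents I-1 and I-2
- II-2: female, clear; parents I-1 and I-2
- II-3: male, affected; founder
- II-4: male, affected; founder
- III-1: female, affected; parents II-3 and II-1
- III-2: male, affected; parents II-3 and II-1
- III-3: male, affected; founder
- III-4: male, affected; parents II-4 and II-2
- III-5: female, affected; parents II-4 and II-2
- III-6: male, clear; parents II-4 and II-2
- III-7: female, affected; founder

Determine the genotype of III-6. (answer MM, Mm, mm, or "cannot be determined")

From phenotype alone, III-6 is MM or Mm.
III-6 is clear so carries M and received m from II-4 (mm), so III-6 is Mm.

Mm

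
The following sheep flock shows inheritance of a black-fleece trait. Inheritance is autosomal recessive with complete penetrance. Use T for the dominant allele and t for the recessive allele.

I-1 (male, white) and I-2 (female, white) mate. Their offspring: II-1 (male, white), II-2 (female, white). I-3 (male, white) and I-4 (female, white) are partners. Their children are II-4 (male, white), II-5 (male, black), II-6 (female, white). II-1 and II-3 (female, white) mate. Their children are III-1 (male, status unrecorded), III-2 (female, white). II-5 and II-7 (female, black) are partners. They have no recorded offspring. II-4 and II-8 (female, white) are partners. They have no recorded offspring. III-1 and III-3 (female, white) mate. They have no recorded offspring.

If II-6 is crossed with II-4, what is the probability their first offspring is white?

I-3 is white so carries T and passed t to II-5 (tt), so I-3 is Tt.
I-4 is white so carries T and passed t to II-5 (tt), so I-4 is Tt.
II-6 is a white offspring of I-3 (Tt) × I-4 (Tt), whose cross gives 1/4 TT : 1/2 Tt : 1/4 tt; conditioning on being white, II-6 is TT with probability 1/3, Tt with probability 2/3.
II-4 is a white offspring of I-3 (Tt) × I-4 (Tt), whose cross gives 1/4 TT : 1/2 Tt : 1/4 tt; conditioning on being white, II-4 is TT with probability 1/3, Tt with probability 2/3.
Summing over parental genotype combinations, P(offspring is white) = 1/9·1 + 2/9·1 + 2/9·1 + 4/9·3/4 = 8/9.

8/9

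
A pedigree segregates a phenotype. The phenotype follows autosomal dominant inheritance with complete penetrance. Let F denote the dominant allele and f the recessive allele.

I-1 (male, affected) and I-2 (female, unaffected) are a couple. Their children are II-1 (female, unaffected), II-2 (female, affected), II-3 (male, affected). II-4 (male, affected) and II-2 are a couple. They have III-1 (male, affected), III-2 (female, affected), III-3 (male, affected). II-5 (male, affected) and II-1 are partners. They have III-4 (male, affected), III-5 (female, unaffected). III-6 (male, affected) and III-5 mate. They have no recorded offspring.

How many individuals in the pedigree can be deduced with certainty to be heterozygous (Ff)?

5

Obligate heterozygotes: I-1 is affected so carries F and passed f to II-1 (ff), so I-1 is Ff; II-2 is affected so carries F and received f from I-2 (ff), so II-2 is Ff; II-3 is affected so carries F and received f from I-2 (ff), so II-3 is Ff; II-5 is affected so carries F and passed f to III-5 (ff), so II-5 is Ff; III-4 is affected so carries F and received f from II-1 (ff), so III-4 is Ff.
Every other individual is either homozygous by phenotype or has at least one consistent homozygous assignment, so the count is 5.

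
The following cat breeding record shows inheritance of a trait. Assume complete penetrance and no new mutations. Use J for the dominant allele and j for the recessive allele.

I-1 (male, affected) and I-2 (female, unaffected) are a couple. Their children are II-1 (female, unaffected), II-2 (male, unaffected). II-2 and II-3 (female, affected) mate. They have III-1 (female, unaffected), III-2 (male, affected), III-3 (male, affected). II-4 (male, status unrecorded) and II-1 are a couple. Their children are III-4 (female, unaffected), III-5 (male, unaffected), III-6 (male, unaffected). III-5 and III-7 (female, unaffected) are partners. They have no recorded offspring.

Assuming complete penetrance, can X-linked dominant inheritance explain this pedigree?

Under X-linked dominant, II-1 (unaffected, female) cannot arise from I-1 (affected) × I-2 (unaffected).

No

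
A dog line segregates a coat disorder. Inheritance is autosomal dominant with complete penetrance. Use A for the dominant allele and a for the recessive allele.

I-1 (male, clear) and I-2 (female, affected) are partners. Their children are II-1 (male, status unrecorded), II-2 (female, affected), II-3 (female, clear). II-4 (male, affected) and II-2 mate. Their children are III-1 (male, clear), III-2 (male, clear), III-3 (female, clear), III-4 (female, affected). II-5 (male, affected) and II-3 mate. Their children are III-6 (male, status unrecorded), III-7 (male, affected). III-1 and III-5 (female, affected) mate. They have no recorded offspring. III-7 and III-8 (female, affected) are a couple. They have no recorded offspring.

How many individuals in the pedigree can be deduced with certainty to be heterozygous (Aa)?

4

Obligate heterozygotes: I-2 is affected so carries A and passed a to II-3 (aa), so I-2 is Aa; II-2 is affected so carries A and received a from I-1 (aa), so II-2 is Aa; II-4 is affected so carries A and passed a to III-1 (aa), so II-4 is Aa; III-7 is affected so carries A and received a from II-3 (aa), so III-7 is Aa.
Every other individual is either homozygous by phenotype or has at least one consistent homozygous assignment, so the count is 4.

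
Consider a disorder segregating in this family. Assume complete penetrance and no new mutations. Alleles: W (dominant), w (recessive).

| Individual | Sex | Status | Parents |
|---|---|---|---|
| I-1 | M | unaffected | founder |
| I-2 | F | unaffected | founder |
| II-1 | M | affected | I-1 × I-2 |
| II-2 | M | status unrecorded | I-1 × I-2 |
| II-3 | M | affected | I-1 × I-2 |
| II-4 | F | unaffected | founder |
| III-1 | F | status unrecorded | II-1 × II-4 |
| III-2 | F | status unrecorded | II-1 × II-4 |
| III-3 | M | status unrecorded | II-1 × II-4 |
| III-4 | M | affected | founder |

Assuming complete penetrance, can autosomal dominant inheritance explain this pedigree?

Under autosomal dominant, II-1 (affected, male) cannot arise from I-1 (unaffected) × I-2 (unaffected).

No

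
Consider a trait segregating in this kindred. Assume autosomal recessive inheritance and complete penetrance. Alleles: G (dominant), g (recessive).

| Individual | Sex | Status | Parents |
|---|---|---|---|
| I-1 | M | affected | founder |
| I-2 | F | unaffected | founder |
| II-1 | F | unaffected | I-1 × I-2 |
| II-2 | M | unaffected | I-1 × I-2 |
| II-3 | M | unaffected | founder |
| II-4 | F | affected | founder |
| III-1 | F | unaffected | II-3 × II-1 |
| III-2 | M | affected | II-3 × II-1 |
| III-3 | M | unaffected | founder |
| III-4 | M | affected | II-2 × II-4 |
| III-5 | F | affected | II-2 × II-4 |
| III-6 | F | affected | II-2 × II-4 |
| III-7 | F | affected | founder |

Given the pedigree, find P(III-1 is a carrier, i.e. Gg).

II-3 is unaffected so carries G and passed g to III-2 (gg), so II-3 is Gg.
II-1 is unaffected so carries G and received g from I-1 (gg), so II-1 is Gg.
Their cross gives offspring ratios 1/4 GG : 1/2 Gg : 1/4 gg. Conditioning on III-1 being unaffected, P(Gg) = 1/2 / 3/4 = 2/3.

2/3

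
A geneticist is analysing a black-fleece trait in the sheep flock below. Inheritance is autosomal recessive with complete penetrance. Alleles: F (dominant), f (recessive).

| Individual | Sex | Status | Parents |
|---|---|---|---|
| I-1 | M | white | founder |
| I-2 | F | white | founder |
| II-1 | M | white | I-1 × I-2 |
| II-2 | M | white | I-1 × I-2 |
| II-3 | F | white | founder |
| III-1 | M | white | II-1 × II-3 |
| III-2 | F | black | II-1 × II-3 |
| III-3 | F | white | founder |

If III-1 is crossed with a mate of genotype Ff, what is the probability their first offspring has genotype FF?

1/3

II-1 is white so carries F and passed f to III-2 (ff), so II-1 is Ff.
II-3 is white so carries F and passed f to III-2 (ff), so II-3 is Ff.
III-1 is a white offspring of II-1 (Ff) × II-3 (Ff), whose cross gives 1/4 FF : 1/2 Ff : 1/4 ff; conditioning on being white, III-1 is FF with probability 1/3, Ff with probability 2/3.
Summing over parental genotype combinations, P(offspring has genotype FF) = 1/3·1/2 + 2/3·1/4 = 1/3.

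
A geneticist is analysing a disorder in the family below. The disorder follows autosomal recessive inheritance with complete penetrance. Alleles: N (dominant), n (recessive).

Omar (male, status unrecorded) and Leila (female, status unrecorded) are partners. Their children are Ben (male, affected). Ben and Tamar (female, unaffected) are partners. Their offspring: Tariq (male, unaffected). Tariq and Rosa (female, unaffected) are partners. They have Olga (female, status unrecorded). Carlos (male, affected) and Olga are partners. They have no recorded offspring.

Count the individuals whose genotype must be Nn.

1

Obligate heterozygotes: Tariq is unaffected so carries N and received n from Ben (nn), so Tariq is Nn.
Every other individual is either homozygous by phenotype or has at least one consistent homozygous assignment, so the count is 1.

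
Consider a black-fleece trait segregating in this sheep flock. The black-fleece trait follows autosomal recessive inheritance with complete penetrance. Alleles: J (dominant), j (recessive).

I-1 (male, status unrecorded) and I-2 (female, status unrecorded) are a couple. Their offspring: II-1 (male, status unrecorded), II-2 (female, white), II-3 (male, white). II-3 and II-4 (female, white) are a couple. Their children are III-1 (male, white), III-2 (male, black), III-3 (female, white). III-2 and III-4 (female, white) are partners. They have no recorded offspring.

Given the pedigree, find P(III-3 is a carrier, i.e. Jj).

2/3

II-3 is white so carries J and passed j to III-2 (jj), so II-3 is Jj.
II-4 is white so carries J and passed j to III-2 (jj), so II-4 is Jj.
Their cross gives offspring ratios 1/4 JJ : 1/2 Jj : 1/4 jj. Conditioning on III-3 being white, P(Jj) = 1/2 / 3/4 = 2/3.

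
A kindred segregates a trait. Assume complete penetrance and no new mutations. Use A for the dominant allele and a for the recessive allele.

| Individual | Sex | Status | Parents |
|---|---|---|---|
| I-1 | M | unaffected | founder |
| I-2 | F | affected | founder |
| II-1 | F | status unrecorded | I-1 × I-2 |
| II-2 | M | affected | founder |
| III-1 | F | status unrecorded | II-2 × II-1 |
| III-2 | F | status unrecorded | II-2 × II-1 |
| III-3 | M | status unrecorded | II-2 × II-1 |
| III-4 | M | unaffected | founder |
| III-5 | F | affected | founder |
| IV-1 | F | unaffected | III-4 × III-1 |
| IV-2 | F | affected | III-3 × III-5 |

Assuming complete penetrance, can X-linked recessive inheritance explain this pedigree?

A consistent assignment under X-linked recessive exists: I-1 X^A Y, I-2 X^a X^a, II-1 X^A X^a, II-2 X^a Y, III-1 X^A X^a, III-2 X^A X^a, III-3 X^a Y, III-4 X^A Y, III-5 X^a X^a, IV-1 X^A X^A, IV-2 X^a X^a.
In this assignment every recorded phenotype matches its genotype and every non-founder's genotype is obtainable from its parents' genotypes, so the pedigree is consistent.

Yes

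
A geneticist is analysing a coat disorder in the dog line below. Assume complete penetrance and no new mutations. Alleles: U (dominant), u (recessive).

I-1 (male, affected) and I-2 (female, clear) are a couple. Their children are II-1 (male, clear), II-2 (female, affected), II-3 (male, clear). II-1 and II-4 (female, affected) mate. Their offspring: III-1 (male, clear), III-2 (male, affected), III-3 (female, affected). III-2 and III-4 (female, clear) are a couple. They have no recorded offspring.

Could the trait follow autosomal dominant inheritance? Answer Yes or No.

Yes

A consistent assignment under autosomal dominant exists: I-1 Uu, I-2 uu, II-1 uu, II-2 Uu, II-3 uu, II-4 Uu, III-1 uu, III-2 Uu, III-3 Uu, III-4 uu.
In this assignment every recorded phenotype matches its genotype and every non-founder's genotype is obtainable from its parents' genotypes, so the pedigree is consistent.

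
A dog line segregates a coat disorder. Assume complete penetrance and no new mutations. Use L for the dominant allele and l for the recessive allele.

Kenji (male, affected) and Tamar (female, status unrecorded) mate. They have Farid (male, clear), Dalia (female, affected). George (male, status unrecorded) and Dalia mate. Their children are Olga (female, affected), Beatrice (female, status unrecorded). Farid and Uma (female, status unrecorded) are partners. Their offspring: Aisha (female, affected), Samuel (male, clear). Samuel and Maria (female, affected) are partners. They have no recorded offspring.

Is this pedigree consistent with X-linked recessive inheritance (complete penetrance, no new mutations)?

Under X-linked recessive, Aisha (affected, female) cannot arise from Farid (clear) × Uma (unrecorded).

No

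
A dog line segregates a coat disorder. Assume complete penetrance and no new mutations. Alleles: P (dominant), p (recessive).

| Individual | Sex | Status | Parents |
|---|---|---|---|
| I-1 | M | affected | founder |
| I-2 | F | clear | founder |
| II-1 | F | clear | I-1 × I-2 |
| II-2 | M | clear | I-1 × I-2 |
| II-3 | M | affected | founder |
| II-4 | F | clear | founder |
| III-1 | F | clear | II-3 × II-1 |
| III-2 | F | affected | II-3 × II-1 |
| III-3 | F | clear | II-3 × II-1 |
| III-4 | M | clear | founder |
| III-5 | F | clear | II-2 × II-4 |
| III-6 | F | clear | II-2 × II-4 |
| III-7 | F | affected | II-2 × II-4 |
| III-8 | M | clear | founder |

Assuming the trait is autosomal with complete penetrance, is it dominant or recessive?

II-2 and II-4 are both clear yet have an affected child III-7. Under dominance, an affected child requires at least one affected parent, so the trait cannot be dominant.

recessive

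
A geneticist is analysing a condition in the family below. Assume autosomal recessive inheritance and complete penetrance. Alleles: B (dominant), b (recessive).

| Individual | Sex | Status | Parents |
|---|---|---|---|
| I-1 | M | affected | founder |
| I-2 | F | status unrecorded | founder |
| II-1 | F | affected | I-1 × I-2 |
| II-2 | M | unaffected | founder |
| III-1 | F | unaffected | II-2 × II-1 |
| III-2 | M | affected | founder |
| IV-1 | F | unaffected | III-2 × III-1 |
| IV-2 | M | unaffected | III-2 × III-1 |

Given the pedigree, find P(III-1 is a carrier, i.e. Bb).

1

III-1 is unaffected so carries B and received b from II-1 (bb), so III-1 is Bb, giving P(Bb) = 1.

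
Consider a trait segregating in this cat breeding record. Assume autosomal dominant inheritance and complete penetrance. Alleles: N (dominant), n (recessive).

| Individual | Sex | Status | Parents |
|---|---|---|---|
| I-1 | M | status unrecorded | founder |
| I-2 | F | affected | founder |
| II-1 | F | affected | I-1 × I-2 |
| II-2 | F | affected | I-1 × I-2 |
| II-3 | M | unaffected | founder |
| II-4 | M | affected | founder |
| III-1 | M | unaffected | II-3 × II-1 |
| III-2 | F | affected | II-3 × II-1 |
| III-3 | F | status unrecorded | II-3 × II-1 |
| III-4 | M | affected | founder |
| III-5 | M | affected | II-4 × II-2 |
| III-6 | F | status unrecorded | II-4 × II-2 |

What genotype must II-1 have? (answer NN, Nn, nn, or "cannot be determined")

Nn

From phenotype alone, II-1 is NN or Nn.
II-1 is affected so carries N and passed n to III-1 (nn), so II-1 is Nn.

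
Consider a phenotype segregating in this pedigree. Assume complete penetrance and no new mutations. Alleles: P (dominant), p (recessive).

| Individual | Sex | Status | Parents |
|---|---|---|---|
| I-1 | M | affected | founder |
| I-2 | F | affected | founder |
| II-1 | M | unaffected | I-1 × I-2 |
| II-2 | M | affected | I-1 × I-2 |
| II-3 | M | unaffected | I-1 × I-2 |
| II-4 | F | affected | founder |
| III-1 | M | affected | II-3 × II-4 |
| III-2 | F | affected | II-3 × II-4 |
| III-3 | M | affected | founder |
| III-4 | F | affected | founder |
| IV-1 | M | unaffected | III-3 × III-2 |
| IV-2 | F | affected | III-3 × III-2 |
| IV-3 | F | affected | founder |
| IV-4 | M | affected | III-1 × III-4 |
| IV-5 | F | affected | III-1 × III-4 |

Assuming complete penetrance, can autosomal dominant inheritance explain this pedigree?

A consistent assignment under autosomal dominant exists: I-1 Pp, I-2 Pp, II-1 pp, II-2 PP, II-3 pp, II-4 PP, III-1 Pp, III-2 Pp, III-3 Pp, III-4 PP, IV-1 pp, IV-2 PP, IV-3 PP, IV-4 PP, IV-5 PP.
In this assignment every recorded phenotype matches its genotype and every non-founder's genotype is obtainable from its parents' genotypes, so the pedigree is consistent.

Yes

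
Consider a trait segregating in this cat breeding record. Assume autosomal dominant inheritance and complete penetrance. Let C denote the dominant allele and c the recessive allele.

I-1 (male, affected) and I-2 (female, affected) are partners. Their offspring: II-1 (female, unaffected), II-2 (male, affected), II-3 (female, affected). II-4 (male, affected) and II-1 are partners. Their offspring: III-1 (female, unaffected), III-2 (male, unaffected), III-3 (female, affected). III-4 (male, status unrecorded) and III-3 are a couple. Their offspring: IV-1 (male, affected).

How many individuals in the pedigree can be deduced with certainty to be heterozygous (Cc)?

4

Obligate heterozygotes: I-1 is affected so carries C and passed c to II-1 (cc), so I-1 is Cc; I-2 is affected so carries C and passed c to II-1 (cc), so I-2 is Cc; II-4 is affected so carries C and passed c to III-1 (cc), so II-4 is Cc; III-3 is affected so carries C and received c from II-1 (cc), so III-3 is Cc.
Every other individual is either homozygous by phenotype or has at least one consistent homozygous assignment, so the count is 4.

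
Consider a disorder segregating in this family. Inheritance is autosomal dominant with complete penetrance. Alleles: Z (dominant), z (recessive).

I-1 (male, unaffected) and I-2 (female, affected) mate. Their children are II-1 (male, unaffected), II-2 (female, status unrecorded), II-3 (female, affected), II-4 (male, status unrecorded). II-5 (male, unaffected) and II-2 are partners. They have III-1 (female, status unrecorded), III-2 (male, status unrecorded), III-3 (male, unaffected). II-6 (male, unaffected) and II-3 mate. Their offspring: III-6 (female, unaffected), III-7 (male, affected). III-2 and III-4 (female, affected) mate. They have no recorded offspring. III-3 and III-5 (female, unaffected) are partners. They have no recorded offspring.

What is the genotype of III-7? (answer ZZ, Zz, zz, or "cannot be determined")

From phenotype alone, III-7 is ZZ or Zz.
III-7 is affected so carries Z and received z from II-6 (zz), so III-7 is Zz.

Zz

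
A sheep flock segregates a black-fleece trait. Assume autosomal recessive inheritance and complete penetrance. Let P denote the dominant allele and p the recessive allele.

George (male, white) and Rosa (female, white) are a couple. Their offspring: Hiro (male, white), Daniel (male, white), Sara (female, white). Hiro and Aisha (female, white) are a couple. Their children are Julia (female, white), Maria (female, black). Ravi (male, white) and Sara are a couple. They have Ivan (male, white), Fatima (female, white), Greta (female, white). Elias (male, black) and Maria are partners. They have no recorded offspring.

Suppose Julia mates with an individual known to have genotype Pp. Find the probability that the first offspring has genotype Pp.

1/2

Hiro is white so carries P and passed p to Maria (pp), so Hiro is Pp.
Aisha is white so carries P and passed p to Maria (pp), so Aisha is Pp.
Julia is a white offspring of Hiro (Pp) × Aisha (Pp), whose cross gives 1/4 PP : 1/2 Pp : 1/4 pp; conditioning on being white, Julia is PP with probability 1/3, Pp with probability 2/3.
Summing over parental genotype combinations, P(offspring has genotype Pp) = 1/3·1/2 + 2/3·1/2 = 1/2.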